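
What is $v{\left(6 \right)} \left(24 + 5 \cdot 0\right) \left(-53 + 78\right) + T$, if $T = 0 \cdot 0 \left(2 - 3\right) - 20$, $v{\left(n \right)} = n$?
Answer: $3580$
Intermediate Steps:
$T = -20$ ($T = 0 \left(2 - 3\right) - 20 = 0 \left(-1\right) - 20 = 0 - 20 = -20$)
$v{\left(6 \right)} \left(24 + 5 \cdot 0\right) \left(-53 + 78\right) + T = 6 \left(24 + 5 \cdot 0\right) \left(-53 + 78\right) - 20 = 6 \left(24 + 0\right) 25 - 20 = 6 \cdot 24 \cdot 25 - 20 = 6 \cdot 600 - 20 = 3600 - 20 = 3580$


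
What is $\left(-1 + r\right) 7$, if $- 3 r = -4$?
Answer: $\frac{7}{3} \approx 2.3333$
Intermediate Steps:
$r = \frac{4}{3}$ ($r = \left(- \frac{1}{3}\right) \left(-4\right) = \frac{4}{3} \approx 1.3333$)
$\left(-1 + r\right) 7 = \left(-1 + \frac{4}{3}\right) 7 = \frac{1}{3} \cdot 7 = \frac{7}{3}$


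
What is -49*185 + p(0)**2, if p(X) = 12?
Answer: -8921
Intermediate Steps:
-49*185 + p(0)**2 = -49*185 + 12**2 = -9065 + 144 = -8921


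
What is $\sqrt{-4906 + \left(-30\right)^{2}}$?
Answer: $i \sqrt{4006} \approx 63.293 i$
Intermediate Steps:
$\sqrt{-4906 + \left(-30\right)^{2}} = \sqrt{-4906 + 900} = \sqrt{-4006} = i \sqrt{4006}$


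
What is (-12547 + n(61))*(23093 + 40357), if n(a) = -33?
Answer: -798201000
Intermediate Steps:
(-12547 + n(61))*(23093 + 40357) = (-12547 - 33)*(23093 + 40357) = -12580*63450 = -798201000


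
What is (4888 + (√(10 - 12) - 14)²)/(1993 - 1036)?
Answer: 154/29 - 28*I*√2/957 ≈ 5.3103 - 0.041377*I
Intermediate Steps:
(4888 + (√(10 - 12) - 14)²)/(1993 - 1036) = (4888 + (√(-2) - 14)²)/957 = (4888 + (I*√2 - 14)²)*(1/957) = (4888 + (-14 + I*√2)²)*(1/957) = 4888/957 + (-14 + I*√2)²/957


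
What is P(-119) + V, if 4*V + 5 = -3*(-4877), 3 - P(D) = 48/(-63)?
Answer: 153731/42 ≈ 3660.3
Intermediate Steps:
P(D) = 79/21 (P(D) = 3 - 48/(-63) = 3 - 48*(-1)/63 = 3 - 1*(-16/21) = 3 + 16/21 = 79/21)
V = 7313/2 (V = -5/4 + (-3*(-4877))/4 = -5/4 + (¼)*14631 = -5/4 + 14631/4 = 7313/2 ≈ 3656.5)
P(-119) + V = 79/21 + 7313/2 = 153731/42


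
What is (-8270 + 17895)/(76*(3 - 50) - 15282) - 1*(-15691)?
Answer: 26893499/1714 ≈ 15690.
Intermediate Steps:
(-8270 + 17895)/(76*(3 - 50) - 15282) - 1*(-15691) = 9625/(76*(-47) - 15282) + 15691 = 9625/(-3572 - 15282) + 15691 = 9625/(-18854) + 15691 = 9625*(-1/18854) + 15691 = -875/1714 + 15691 = 26893499/1714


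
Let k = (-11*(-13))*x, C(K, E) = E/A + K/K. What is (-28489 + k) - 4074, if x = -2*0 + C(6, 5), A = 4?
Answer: -128965/4 ≈ -32241.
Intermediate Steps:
C(K, E) = 1 + E/4 (C(K, E) = E/4 + K/K = E*(¼) + 1 = E/4 + 1 = 1 + E/4)
x = 9/4 (x = -2*0 + (1 + (¼)*5) = 0 + (1 + 5/4) = 0 + 9/4 = 9/4 ≈ 2.2500)
k = 1287/4 (k = -11*(-13)*(9/4) = 143*(9/4) = 1287/4 ≈ 321.75)
(-28489 + k) - 4074 = (-28489 + 1287/4) - 4074 = -112669/4 - 4074 = -128965/4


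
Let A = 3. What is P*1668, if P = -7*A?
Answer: -35028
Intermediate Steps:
P = -21 (P = -7*3 = -21)
P*1668 = -21*1668 = -35028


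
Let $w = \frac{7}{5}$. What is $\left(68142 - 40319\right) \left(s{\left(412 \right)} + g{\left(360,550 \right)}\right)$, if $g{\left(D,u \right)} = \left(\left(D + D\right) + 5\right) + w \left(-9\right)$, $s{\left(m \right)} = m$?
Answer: $\frac{156420906}{5} \approx 3.1284 \cdot 10^{7}$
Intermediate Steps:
$w = \frac{7}{5}$ ($w = 7 \cdot \frac{1}{5} = \frac{7}{5} \approx 1.4$)
$g{\left(D,u \right)} = - \frac{38}{5} + 2 D$ ($g{\left(D,u \right)} = \left(\left(D + D\right) + 5\right) + \frac{7}{5} \left(-9\right) = \left(2 D + 5\right) - \frac{63}{5} = \left(5 + 2 D\right) - \frac{63}{5} = - \frac{38}{5} + 2 D$)
$\left(68142 - 40319\right) \left(s{\left(412 \right)} + g{\left(360,550 \right)}\right) = \left(68142 - 40319\right) \left(412 + \left(- \frac{38}{5} + 2 \cdot 360\right)\right) = \left(68142 - 40319\right) \left(412 + \left(- \frac{38}{5} + 720\right)\right) = \left(68142 - 40319\right) \left(412 + \frac{3562}{5}\right) = 27823 \cdot \frac{5622}{5} = \frac{156420906}{5}$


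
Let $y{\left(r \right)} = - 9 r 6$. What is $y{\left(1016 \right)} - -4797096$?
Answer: $4742232$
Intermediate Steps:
$y{\left(r \right)} = - 54 r$
$y{\left(1016 \right)} - -4797096 = \left(-54\right) 1016 - -4797096 = -54864 + 4797096 = 4742232$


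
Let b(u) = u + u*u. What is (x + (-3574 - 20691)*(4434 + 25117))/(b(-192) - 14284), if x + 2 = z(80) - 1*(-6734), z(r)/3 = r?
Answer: -717048043/22388 ≈ -32028.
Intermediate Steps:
z(r) = 3*r
b(u) = u + u**2
x = 6972 (x = -2 + (3*80 - 1*(-6734)) = -2 + (240 + 6734) = -2 + 6974 = 6972)
(x + (-3574 - 20691)*(4434 + 25117))/(b(-192) - 14284) = (6972 + (-3574 - 20691)*(4434 + 25117))/(-192*(1 - 192) - 14284) = (6972 - 24265*29551)/(-192*(-191) - 14284) = (6972 - 717055015)/(36672 - 14284) = -717048043/22388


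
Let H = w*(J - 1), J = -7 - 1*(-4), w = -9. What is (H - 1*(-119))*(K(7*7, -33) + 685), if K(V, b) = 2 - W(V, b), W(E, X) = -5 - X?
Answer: 102145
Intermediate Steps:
K(V, b) = 7 + b (K(V, b) = 2 - (-5 - b) = 2 + (5 + b) = 7 + b)
J = -3 (J = -7 + 4 = -3)
H = 36 (H = -9*(-3 - 1) = -9*(-4) = 36)
(H - 1*(-119))*(K(7*7, -33) + 685) = (36 - 1*(-119))*((7 - 33) + 685) = (36 + 119)*(-26 + 685) = 155*659 = 102145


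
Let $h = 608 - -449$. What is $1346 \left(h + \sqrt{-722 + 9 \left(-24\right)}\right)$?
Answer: $1422722 + 1346 i \sqrt{938} \approx 1.4227 \cdot 10^{6} + 41224.0 i$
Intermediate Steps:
$h = 1057$ ($h = 608 + 449 = 1057$)
$1346 \left(h + \sqrt{-722 + 9 \left(-24\right)}\right) = 1346 \left(1057 + \sqrt{-722 + 9 \left(-24\right)}\right) = 1346 \left(1057 + \sqrt{-722 - 216}\right) = 1346 \left(1057 + \sqrt{-938}\right) = 1346 \left(1057 + i \sqrt{938}\right) = 1422722 + 1346 i \sqrt{938}$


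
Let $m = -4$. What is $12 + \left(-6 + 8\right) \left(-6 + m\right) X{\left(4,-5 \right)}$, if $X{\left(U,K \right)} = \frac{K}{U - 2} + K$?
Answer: $162$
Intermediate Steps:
$X{\left(U,K \right)} = K + \frac{K}{-2 + U}$ ($X{\left(U,K \right)} = \frac{K}{-2 + U} + K = K + \frac{K}{-2 + U}$)
$12 + \left(-6 + 8\right) \left(-6 + m\right) X{\left(4,-5 \right)} = 12 + \left(-6 + 8\right) \left(-6 - 4\right) \left(- \frac{5 \left(-1 + 4\right)}{-2 + 4}\right) = 12 + 2 \left(-10\right) \left(\left(-5\right) \frac{1}{2} \cdot 3\right) = 12 - 20 \left(\left(-5\right) \frac{1}{2} \cdot 3\right) = 12 - -150 = 12 + 150 = 162$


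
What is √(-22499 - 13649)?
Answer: 2*I*√9037 ≈ 190.13*I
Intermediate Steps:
√(-22499 - 13649) = √(-36148) = 2*I*√9037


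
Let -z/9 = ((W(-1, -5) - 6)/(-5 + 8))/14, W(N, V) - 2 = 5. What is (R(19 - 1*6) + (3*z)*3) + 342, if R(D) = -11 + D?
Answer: 4789/14 ≈ 342.07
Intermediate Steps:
W(N, V) = 7 (W(N, V) = 2 + 5 = 7)
z = -3/14 (z = -9*(7 - 6)/(-5 + 8)/14 = -9*1/3/14 = -9*1*(⅓)/14 = -3/14 ≈ -0.21429)
(R(19 - 1*6) + (3*z)*3) + 342 = ((-11 + (19 - 1*6)) + (3*(-3/14))*3) + 342 = ((-11 + (19 - 6)) - 9/14*3) + 342 = ((-11 + 13) - 27/14) + 342 = (2 - 27/14) + 342 = 1/14 + 342 = 4789/14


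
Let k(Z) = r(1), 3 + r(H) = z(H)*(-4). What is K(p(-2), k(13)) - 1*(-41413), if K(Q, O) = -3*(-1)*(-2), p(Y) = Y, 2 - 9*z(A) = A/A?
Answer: 41407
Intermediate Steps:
z(A) = 1/9 (z(A) = 2/9 - A/(9*A) = 2/9 - 1/9*1 = 2/9 - 1/9 = 1/9)
r(H) = -31/9 (r(H) = -3 + (1/9)*(-4) = -3 - 4/9 = -31/9)
k(Z) = -31/9
K(Q, O) = -6 (K(Q, O) = 3*(-2) = -6)
K(p(-2), k(13)) - 1*(-41413) = -6 - 1*(-41413) = -6 + 41413 = 41407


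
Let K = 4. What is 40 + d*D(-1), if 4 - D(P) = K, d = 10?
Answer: 40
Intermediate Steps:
D(P) = 0 (D(P) = 4 - 1*4 = 4 - 4 = 0)
40 + d*D(-1) = 40 + 10*0 = 40 + 0 = 40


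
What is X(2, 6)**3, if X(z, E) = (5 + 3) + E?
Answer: 2744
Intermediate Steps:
X(z, E) = 8 + E
X(2, 6)**3 = (8 + 6)**3 = 14**3 = 2744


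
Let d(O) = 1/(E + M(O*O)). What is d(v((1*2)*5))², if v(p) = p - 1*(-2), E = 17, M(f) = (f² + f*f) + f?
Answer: 1/1733306689 ≈ 5.7693e-10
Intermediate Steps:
M(f) = f + 2*f² (M(f) = (f² + f²) + f = 2*f² + f = f + 2*f²)
v(p) = 2 + p (v(p) = p + 2 = 2 + p)
d(O) = 1/(17 + O²*(1 + 2*O²)) (d(O) = 1/(17 + (O*O)*(1 + 2*(O*O))) = 1/(17 + O²*(1 + 2*O²)))
d(v((1*2)*5))² = (1/(17 + (2 + (1*2)*5)² + 2*(2 + (1*2)*5)⁴))² = (1/(17 + (2 + 2*5)² + 2*(2 + 2*5)⁴))² = (1/(17 + (2 + 10)² + 2*(2 + 10)⁴))² = (1/(17 + 12² + 2*12⁴))² = (1/(17 + 144 + 2*20736))² = (1/(17 + 144 + 41472))² = (1/41633)² = 1/1733306689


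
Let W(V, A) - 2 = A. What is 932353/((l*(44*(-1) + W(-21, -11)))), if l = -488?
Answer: 932353/25864 ≈ 36.048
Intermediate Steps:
W(V, A) = 2 + A
932353/((l*(44*(-1) + W(-21, -11)))) = 932353/((-488*(44*(-1) + (2 - 11)))) = 932353/((-488*(-44 - 9))) = 932353/((-488*(-53))) = 932353/25864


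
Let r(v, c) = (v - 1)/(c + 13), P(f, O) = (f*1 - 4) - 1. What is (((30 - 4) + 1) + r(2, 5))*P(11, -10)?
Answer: 487/3 ≈ 162.33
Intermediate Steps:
P(f, O) = -5 + f (P(f, O) = (f - 4) - 1 = (-4 + f) - 1 = -5 + f)
r(v, c) = (-1 + v)/(13 + c)
(((30 - 4) + 1) + r(2, 5))*P(11, -10) = (((30 - 4) + 1) + (-1 + 2)/(13 + 5))*(-5 + 11) = ((26 + 1) + 1/18)*6 = (27 + (1/18)*1)*6 = (27 + 1/18)*6 = (487/18)*6 = 487/3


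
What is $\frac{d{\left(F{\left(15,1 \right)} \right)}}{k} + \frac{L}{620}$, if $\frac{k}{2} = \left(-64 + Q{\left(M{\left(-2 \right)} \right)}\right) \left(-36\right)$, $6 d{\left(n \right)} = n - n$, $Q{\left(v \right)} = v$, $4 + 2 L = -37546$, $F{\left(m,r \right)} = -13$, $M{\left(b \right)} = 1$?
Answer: $- \frac{3755}{124} \approx -30.282$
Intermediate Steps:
$L = -18775$ ($L = -2 + \frac{1}{2} \left(-37546\right) = -2 - 18773 = -18775$)
$d{\left(n \right)} = 0$ ($d{\left(n \right)} = \frac{n - n}{6} = \frac{1}{6} \cdot 0 = 0$)
$k = 4536$ ($k = 2 \left(-64 + 1\right) \left(-36\right) = 2 \left(\left(-63\right) \left(-36\right)\right) = 2 \cdot 2268 = 4536$)
$\frac{d{\left(F{\left(15,1 \right)} \right)}}{k} + \frac{L}{620} = \frac{0}{4536} - \frac{18775}{620} = 0 \cdot \frac{1}{4536} - \frac{3755}{124} = 0 - \frac{3755}{124} = - \frac{3755}{124}$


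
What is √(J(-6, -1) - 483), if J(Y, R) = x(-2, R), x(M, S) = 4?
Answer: I*√479 ≈ 21.886*I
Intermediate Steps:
J(Y, R) = 4
√(J(-6, -1) - 483) = √(4 - 483) = √(-479) = I*√479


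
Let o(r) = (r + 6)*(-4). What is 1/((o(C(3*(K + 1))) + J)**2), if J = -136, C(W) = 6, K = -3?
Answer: 1/33856 ≈ 2.9537e-5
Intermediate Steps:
o(r) = -24 - 4*r (o(r) = (6 + r)*(-4) = -24 - 4*r)
1/((o(C(3*(K + 1))) + J)**2) = 1/(((-24 - 4*6) - 136)**2) = 1/(((-24 - 24) - 136)**2) = 1/((-48 - 136)**2) = 1/((-184)**2) = 1/33856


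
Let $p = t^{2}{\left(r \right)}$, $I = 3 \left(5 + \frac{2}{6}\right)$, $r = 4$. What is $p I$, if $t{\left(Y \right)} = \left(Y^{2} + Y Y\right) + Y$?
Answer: $20736$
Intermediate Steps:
$t{\left(Y \right)} = Y + 2 Y^{2}$ ($t{\left(Y \right)} = \left(Y^{2} + Y^{2}\right) + Y = 2 Y^{2} + Y = Y + 2 Y^{2}$)
$I = 16$ ($I = 3 \left(5 + 2 \cdot \frac{1}{6}\right) = 3 \left(5 + \frac{1}{3}\right) = 3 \cdot \frac{16}{3} = 16$)
$p = 1296$ ($p = \left(4 \left(1 + 2 \cdot 4\right)\right)^{2} = \left(4 \left(1 + 8\right)\right)^{2} = \left(4 \cdot 9\right)^{2} = 36^{2} = 1296$)
$p I = 1296 \cdot 16 = 20736$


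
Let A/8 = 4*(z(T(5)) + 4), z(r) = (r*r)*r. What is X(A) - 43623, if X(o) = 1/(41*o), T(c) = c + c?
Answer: -57462309503/1317248 ≈ -43623.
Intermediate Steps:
T(c) = 2*c
z(r) = r³ (z(r) = r²*r = r³)
A = 32128 (A = 8*(4*((2*5)³ + 4)) = 8*(4*(10³ + 4)) = 8*(4*(1000 + 4)) = 8*(4*1004) = 8*4016 = 32128)
X(o) = 1/(41*o)
X(A) - 43623 = (1/41)/32128 - 43623 = (1/41)*(1/32128) - 43623 = 1/1317248 - 43623 = -57462309503/1317248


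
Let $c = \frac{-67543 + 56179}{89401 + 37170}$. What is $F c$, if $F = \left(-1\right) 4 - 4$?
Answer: $\frac{90912}{126571} \approx 0.71827$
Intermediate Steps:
$F = -8$ ($F = -4 - 4 = -8$)
$c = - \frac{11364}{126571} \approx -0.089784$
$F c = \left(-8\right) \left(- \frac{11364}{126571}\right) = \frac{90912}{126571}$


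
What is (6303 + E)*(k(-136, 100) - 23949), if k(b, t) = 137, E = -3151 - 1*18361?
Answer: 362156708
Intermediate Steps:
E = -21512 (E = -3151 - 18361 = -21512)
(6303 + E)*(k(-136, 100) - 23949) = (6303 - 21512)*(137 - 23949) = -15209*(-23812) = 362156708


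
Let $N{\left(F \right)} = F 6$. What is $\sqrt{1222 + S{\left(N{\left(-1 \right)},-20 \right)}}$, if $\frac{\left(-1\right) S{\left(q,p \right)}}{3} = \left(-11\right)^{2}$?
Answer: $\sqrt{859} \approx 29.309$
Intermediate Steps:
$N{\left(F \right)} = 6 F$
$S{\left(q,p \right)} = -363$ ($S{\left(q,p \right)} = - 3 \left(-11\right)^{2} = \left(-3\right) 121 = -363$)
$\sqrt{1222 + S{\left(N{\left(-1 \right)},-20 \right)}} = \sqrt{1222 - 363} = \sqrt{859}$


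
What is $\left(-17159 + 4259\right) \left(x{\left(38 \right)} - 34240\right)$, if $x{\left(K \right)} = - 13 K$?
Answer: $448068600$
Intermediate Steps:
$\left(-17159 + 4259\right) \left(x{\left(38 \right)} - 34240\right) = \left(-17159 + 4259\right) \left(\left(-13\right) 38 - 34240\right) = - 12900 \left(-494 - 34240\right) = \left(-12900\right) \left(-34734\right) = 448068600$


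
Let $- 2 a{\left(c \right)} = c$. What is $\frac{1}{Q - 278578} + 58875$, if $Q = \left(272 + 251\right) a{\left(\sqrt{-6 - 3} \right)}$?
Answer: $\frac{18276287775846563}{310425270097} + \frac{3138 i}{310425270097} \approx 58875.0 + 1.0109 \cdot 10^{-8} i$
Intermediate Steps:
$a{\left(c \right)} = - \frac{c}{2}$
$Q = - \frac{1569 i}{2}$ ($Q = \left(272 + 251\right) \left(- \frac{\sqrt{-6 - 3}}{2}\right) = 523 \left(- \frac{\sqrt{-9}}{2}\right) = 523 \left(- \frac{3 i}{2}\right) = - \frac{1569 i}{2} \approx - 784.5 i$)
$\frac{1}{Q - 278578} + 58875 = \frac{1}{- \frac{1569 i}{2} - 278578} + 58875 = \frac{1}{-278578 - \frac{1569 i}{2}} + 58875 = \frac{4 \left(-278578 + \frac{1569 i}{2}\right)}{310425270097} + 58875 = 58875 + \frac{4 \left(-278578 + \frac{1569 i}{2}\right)}{310425270097}$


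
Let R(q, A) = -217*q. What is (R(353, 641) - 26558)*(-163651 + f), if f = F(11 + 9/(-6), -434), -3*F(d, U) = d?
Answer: 101294401075/6 ≈ 1.6882e+10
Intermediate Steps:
F(d, U) = -d/3
f = -19/6 (f = -(11 + 9/(-6))/3 = -(11 + 9*(-⅙))/3 = -(11 - 3/2)/3 = -⅓*19/2 = -19/6 ≈ -3.1667)
(R(353, 641) - 26558)*(-163651 + f) = (-217*353 - 26558)*(-163651 - 19/6) = (-76601 - 26558)*(-981925/6) = -103159*(-981925/6) = 101294401075/6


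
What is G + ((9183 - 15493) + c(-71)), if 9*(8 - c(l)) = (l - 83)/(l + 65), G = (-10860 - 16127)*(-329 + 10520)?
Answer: -7425832190/27 ≈ -2.7503e+8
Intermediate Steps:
G = -275024517 (G = -26987*10191 = -275024517)
c(l) = 8 - (-83 + l)/(9*(65 + l)) (c(l) = 8 - (l - 83)/(9*(l + 65)) = 8 - (-83 + l)/(9*(65 + l)))
G + ((9183 - 15493) + c(-71)) = -275024517 + ((9183 - 15493) + (4763 + 71*(-71))/(9*(65 - 71))) = -275024517 + (-6310 + (1/9)*(4763 - 5041)/(-6)) = -275024517 + (-6310 + (1/9)*(-1/6)*(-278)) = -275024517 + (-6310 + 139/27) = -275024517 - 170231/27 = -7425832190/27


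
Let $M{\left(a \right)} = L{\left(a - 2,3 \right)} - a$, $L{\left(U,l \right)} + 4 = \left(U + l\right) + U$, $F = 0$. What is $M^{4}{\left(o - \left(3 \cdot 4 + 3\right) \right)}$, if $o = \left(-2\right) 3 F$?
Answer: $160000$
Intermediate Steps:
$L{\left(U,l \right)} = -4 + l + 2 U$ ($L{\left(U,l \right)} = -4 + \left(\left(U + l\right) + U\right) = -4 + \left(l + 2 U\right) = -4 + l + 2 U$)
$o = 0$ ($o = \left(-2\right) 3 \cdot 0 = \left(-6\right) 0 = 0$)
$M{\left(a \right)} = -5 + a$ ($M{\left(a \right)} = \left(-4 + 3 + 2 \left(a - 2\right)\right) - a = \left(-4 + 3 + 2 \left(-2 + a\right)\right) - a = \left(-4 + 3 + \left(-4 + 2 a\right)\right) - a = \left(-5 + 2 a\right) - a = -5 + a$)
$M^{4}{\left(o - \left(3 \cdot 4 + 3\right) \right)} = \left(-5 + \left(0 - \left(3 \cdot 4 + 3\right)\right)\right)^{4} = \left(-5 + \left(0 - \left(12 + 3\right)\right)\right)^{4} = \left(-5 + \left(0 - 15\right)\right)^{4} = \left(-5 - 15\right)^{4} = \left(-20\right)^{4} = 160000$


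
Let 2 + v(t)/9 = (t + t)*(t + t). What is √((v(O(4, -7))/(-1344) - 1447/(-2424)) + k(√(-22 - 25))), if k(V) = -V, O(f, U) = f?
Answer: √(52333554 - 287913024*I*√47)/16968 ≈ 1.8761 - 1.8271*I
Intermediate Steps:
v(t) = -18 + 36*t² (v(t) = -18 + 9*((t + t)*(t + t)) = -18 + 9*((2*t)*(2*t)) = -18 + 9*(4*t²) = -18 + 36*t²)
√((v(O(4, -7))/(-1344) - 1447/(-2424)) + k(√(-22 - 25))) = √(((-18 + 36*4²)/(-1344) - 1447/(-2424)) - √(-22 - 25)) = √(((-18 + 36*16)*(-1/1344) - 1447*(-1/2424)) - √(-47)) = √(((-18 + 576)*(-1/1344) + 1447/2424) - I*√47) = √((558*(-1/1344) + 1447/2424) - I*√47) = √((-93/224 + 1447/2424) - I*√47) = √(12337/67872 - I*√47)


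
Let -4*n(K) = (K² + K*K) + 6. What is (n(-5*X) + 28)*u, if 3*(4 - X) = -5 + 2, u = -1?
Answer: 286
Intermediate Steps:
X = 5 (X = 4 - (-5 + 2)/3 = 4 - ⅓*(-3) = 4 + 1 = 5)
n(K) = -3/2 - K²/2 (n(K) = -((K² + K*K) + 6)/4 = -((K² + K²) + 6)/4 = -(2*K² + 6)/4 = -(6 + 2*K²)/4 = -3/2 - K²/2)
(n(-5*X) + 28)*u = ((-3/2 - (-5*5)²/2) + 28)*(-1) = ((-3/2 - ½*(-25)²) + 28)*(-1) = ((-3/2 - ½*625) + 28)*(-1) = ((-3/2 - 625/2) + 28)*(-1) = (-314 + 28)*(-1) = -286*(-1) = 286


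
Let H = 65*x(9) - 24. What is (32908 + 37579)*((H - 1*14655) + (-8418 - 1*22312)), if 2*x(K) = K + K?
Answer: -3159509288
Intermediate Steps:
x(K) = K (x(K) = (K + K)/2 = (2*K)/2 = K)
H = 561 (H = 65*9 - 24 = 585 - 24 = 561)
(32908 + 37579)*((H - 1*14655) + (-8418 - 1*22312)) = (32908 + 37579)*((561 - 1*14655) + (-8418 - 1*22312)) = 70487*((561 - 14655) + (-8418 - 22312)) = 70487*(-14094 - 30730) = 70487*(-44824) = -3159509288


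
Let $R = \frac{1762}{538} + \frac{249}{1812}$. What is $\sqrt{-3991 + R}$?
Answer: $\frac{i \sqrt{26316532817035}}{81238} \approx 63.147 i$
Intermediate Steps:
$R = \frac{554451}{162476}$ ($R = 1762 \cdot \frac{1}{538} + 249 \cdot \frac{1}{1812} = \frac{881}{269} + \frac{83}{604} = \frac{554451}{162476} \approx 3.4125$)
$\sqrt{-3991 + R} = \sqrt{-3991 + \frac{554451}{162476}} = \sqrt{- \frac{647887265}{162476}} = \frac{i \sqrt{26316532817035}}{81238}$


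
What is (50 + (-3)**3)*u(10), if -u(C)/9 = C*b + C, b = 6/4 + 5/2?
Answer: -10350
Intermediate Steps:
b = 4 (b = 6*(1/4) + 5*(1/2) = 3/2 + 5/2 = 4)
u(C) = -45*C (u(C) = -9*(C*4 + C) = -9*(4*C + C) = -45*C)
(50 + (-3)**3)*u(10) = (50 + (-3)**3)*(-45*10) = (50 - 27)*(-450) = 23*(-450) = -10350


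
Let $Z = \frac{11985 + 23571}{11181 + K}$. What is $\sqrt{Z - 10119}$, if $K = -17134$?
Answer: $\frac{9 i \sqrt{4429764219}}{5953} \approx 100.62 i$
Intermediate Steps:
$Z = - \frac{35556}{5953}$ ($Z = \frac{11985 + 23571}{11181 - 17134} = \frac{35556}{-5953} = 35556 \left(- \frac{1}{5953}\right) = - \frac{35556}{5953} \approx -5.9728$)
$\sqrt{Z - 10119} = \sqrt{- \frac{35556}{5953} - 10119} = \sqrt{- \frac{60273963}{5953}} = \frac{9 i \sqrt{4429764219}}{5953}$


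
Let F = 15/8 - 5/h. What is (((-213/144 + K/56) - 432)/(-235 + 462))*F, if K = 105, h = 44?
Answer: -3211135/958848 ≈ -3.3489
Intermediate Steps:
F = 155/88 (F = 15/8 - 5/44 = 155/88 ≈ 1.7614)
(((-213/144 + K/56) - 432)/(-235 + 462))*F = (((-213/144 + 105/56) - 432)/(-235 + 462))*(155/88) = (((-213*1/144 + 105*(1/56)) - 432)/227)*(155/88) = (((-71/48 + 15/8) - 432)*(1/227))*(155/88) = ((19/48 - 432)*(1/227))*(155/88) = -20717/48*1/227*(155/88) = -20717/10896*155/88 = -3211135/958848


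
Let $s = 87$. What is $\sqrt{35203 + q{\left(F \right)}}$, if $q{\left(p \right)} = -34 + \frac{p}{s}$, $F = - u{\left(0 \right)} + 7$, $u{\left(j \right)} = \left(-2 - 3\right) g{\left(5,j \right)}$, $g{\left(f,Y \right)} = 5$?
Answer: $\frac{\sqrt{266196945}}{87} \approx 187.53$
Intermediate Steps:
$u{\left(j \right)} = -25$ ($u{\left(j \right)} = \left(-2 - 3\right) 5 = \left(-5\right) 5 = -25$)
$F = 32$ ($F = \left(-1\right) \left(-25\right) + 7 = 25 + 7 = 32$)
$q{\left(p \right)} = -34 + \frac{p}{87}$
$\sqrt{35203 + q{\left(F \right)}} = \sqrt{35203 + \left(-34 + \frac{1}{87} \cdot 32\right)} = \sqrt{35203 + \left(-34 + \frac{32}{87}\right)} = \sqrt{35203 - \frac{2926}{87}} = \sqrt{\frac{3059735}{87}} = \frac{\sqrt{266196945}}{87}$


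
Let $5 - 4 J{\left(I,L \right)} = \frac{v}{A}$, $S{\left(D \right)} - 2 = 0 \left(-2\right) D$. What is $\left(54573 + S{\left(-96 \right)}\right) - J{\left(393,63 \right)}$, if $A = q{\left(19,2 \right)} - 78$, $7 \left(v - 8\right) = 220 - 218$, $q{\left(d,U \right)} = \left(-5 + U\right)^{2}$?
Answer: $\frac{105436427}{1932} \approx 54574.0$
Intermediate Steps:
$S{\left(D \right)} = 2$ ($S{\left(D \right)} = 2 + 0 \left(-2\right) D = 2 + 0 D = 2 + 0 = 2$)
$v = \frac{58}{7}$ ($v = 8 + \frac{220 - 218}{7} = 8 + \frac{1}{7} \cdot 2 = 8 + \frac{2}{7} = \frac{58}{7} \approx 8.2857$)
$A = -69$ ($A = \left(-5 + 2\right)^{2} - 78 = \left(-3\right)^{2} - 78 = 9 - 78 = -69$)
$J{\left(I,L \right)} = \frac{2473}{1932}$ ($J{\left(I,L \right)} = \frac{5}{4} - \frac{\frac{58}{7} \frac{1}{-69}}{4} = \frac{5}{4} - \frac{\frac{58}{7} \left(- \frac{1}{69}\right)}{4} = \frac{5}{4} - - \frac{29}{966} = \frac{5}{4} + \frac{29}{966} = \frac{2473}{1932}$)
$\left(54573 + S{\left(-96 \right)}\right) - J{\left(393,63 \right)} = \left(54573 + 2\right) - \frac{2473}{1932} = 54575 - \frac{2473}{1932} = \frac{105436427}{1932}$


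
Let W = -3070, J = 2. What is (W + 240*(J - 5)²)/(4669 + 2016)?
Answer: -26/191 ≈ -0.13613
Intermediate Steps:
(W + 240*(J - 5)²)/(4669 + 2016) = (-3070 + 240*(2 - 5)²)/(4669 + 2016) = (-3070 + 240*(-3)²)/6685 = (-3070 + 240*9)*(1/6685) = (-3070 + 2160)*(1/6685) = -910*1/6685 = -26/191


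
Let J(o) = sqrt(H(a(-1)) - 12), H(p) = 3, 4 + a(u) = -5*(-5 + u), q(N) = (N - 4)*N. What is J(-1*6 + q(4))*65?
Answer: 195*I ≈ 195.0*I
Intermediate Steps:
q(N) = N*(-4 + N) (q(N) = (-4 + N)*N = N*(-4 + N))
a(u) = 21 - 5*u (a(u) = -4 - 5*(-5 + u) = -4 + (25 - 5*u) = 21 - 5*u)
J(o) = 3*I (J(o) = sqrt(3 - 12) = sqrt(-9) = 3*I)
J(-1*6 + q(4))*65 = (3*I)*65 = 195*I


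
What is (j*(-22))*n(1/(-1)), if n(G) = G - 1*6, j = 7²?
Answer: 7546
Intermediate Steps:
j = 49
n(G) = -6 + G (n(G) = G - 6 = -6 + G)
(j*(-22))*n(1/(-1)) = (49*(-22))*(-6 + 1/(-1)) = -1078*(-6 - 1) = -1078*(-7) = 7546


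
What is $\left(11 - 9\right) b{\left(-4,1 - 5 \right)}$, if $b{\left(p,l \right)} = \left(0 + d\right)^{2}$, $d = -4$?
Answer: $32$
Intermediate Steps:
$b{\left(p,l \right)} = 16$ ($b{\left(p,l \right)} = \left(0 - 4\right)^{2} = \left(-4\right)^{2} = 16$)
$\left(11 - 9\right) b{\left(-4,1 - 5 \right)} = \left(11 - 9\right) 16 = 2 \cdot 16 = 32$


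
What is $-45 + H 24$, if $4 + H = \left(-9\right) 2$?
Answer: $-573$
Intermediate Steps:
$H = -22$ ($H = -4 - 18 = -22$)
$-45 + H 24 = -45 - 528 = -573$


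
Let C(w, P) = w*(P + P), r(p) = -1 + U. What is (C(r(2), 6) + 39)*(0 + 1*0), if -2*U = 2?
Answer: 0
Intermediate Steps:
U = -1 (U = -½*2 = -1)
r(p) = -2 (r(p) = -1 - 1 = -2)
C(w, P) = 2*P*w (C(w, P) = w*(2*P) = 2*P*w)
(C(r(2), 6) + 39)*(0 + 1*0) = (2*6*(-2) + 39)*(0 + 1*0) = (-24 + 39)*(0 + 0) = 15*0 = 0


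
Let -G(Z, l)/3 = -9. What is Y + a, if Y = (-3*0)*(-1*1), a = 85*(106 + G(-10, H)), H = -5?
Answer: 11305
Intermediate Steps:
G(Z, l) = 27 (G(Z, l) = -3*(-9) = 27)
a = 11305 (a = 85*(106 + 27) = 85*133 = 11305)
Y = 0 (Y = 0*(-1) = 0)
Y + a = 0 + 11305 = 11305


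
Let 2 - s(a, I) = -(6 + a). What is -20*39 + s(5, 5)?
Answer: -767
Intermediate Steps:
s(a, I) = 8 + a (s(a, I) = 2 - (-1)*(6 + a) = 2 - (-6 - a) = 2 + (6 + a) = 8 + a)
-20*39 + s(5, 5) = -20*39 + (8 + 5) = -780 + 13 = -767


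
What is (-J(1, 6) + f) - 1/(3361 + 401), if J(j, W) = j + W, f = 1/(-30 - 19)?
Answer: -1294177/184338 ≈ -7.0207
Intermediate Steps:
f = -1/49 (f = 1/(-49) = -1/49 ≈ -0.020408)
J(j, W) = W + j
(-J(1, 6) + f) - 1/(3361 + 401) = (-(6 + 1) - 1/49) - 1/(3361 + 401) = (-1*7 - 1/49) - 1/3762 = (-7 - 1/49) - 1*1/3762 = -344/49 - 1/3762 = -1294177/184338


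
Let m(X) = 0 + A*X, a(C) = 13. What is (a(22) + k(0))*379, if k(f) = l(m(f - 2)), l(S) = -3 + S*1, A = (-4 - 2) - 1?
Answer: 9096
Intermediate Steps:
A = -7 (A = -6 - 1 = -7)
m(X) = -7*X (m(X) = 0 - 7*X = -7*X)
l(S) = -3 + S
k(f) = 11 - 7*f (k(f) = -3 - 7*(f - 2) = -3 - 7*(-2 + f) = -3 + (14 - 7*f) = 11 - 7*f)
(a(22) + k(0))*379 = (13 + (11 - 7*0))*379 = (13 + (11 + 0))*379 = (13 + 11)*379 = 24*379 = 9096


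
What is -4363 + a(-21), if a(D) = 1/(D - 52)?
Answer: -318500/73 ≈ -4363.0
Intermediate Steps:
a(D) = 1/(-52 + D)
-4363 + a(-21) = -4363 + 1/(-52 - 21) = -4363 + 1/(-73) = -4363 - 1/73 = -318500/73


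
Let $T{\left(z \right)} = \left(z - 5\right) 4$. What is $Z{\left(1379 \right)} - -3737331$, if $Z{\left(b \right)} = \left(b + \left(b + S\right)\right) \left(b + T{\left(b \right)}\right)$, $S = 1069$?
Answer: $30047956$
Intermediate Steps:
$T{\left(z \right)} = -20 + 4 z$ ($T{\left(z \right)} = \left(-5 + z\right) 4 = -20 + 4 z$)
$Z{\left(b \right)} = \left(-20 + 5 b\right) \left(1069 + 2 b\right)$ ($Z{\left(b \right)} = \left(b + \left(b + 1069\right)\right) \left(b + \left(-20 + 4 b\right)\right) = \left(b + \left(1069 + b\right)\right) \left(-20 + 5 b\right) = \left(1069 + 2 b\right) \left(-20 + 5 b\right) = \left(-20 + 5 b\right) \left(1069 + 2 b\right)$)
$Z{\left(1379 \right)} - -3737331 = \left(-21380 + 10 \cdot 1379^{2} + 5305 \cdot 1379\right) - -3737331 = \left(-21380 + 10 \cdot 1901641 + 7315595\right) + 3737331 = \left(-21380 + 19016410 + 7315595\right) + 3737331 = 26310625 + 3737331 = 30047956$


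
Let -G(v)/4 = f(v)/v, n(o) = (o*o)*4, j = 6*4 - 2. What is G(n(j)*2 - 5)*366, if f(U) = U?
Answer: -1464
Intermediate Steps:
j = 22 (j = 24 - 2 = 22)
n(o) = 4*o² (n(o) = o²*4 = 4*o²)
G(v) = -4 (G(v) = -4*v/v = -4*1 = -4)
G(n(j)*2 - 5)*366 = -4*366 = -1464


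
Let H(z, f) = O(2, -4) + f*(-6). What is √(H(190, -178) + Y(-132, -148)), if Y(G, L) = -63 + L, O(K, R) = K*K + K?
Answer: √863 ≈ 29.377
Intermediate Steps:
O(K, R) = K + K² (O(K, R) = K² + K = K + K²)
H(z, f) = 6 - 6*f (H(z, f) = 2*(1 + 2) + f*(-6) = 2*3 - 6*f = 6 - 6*f)
√(H(190, -178) + Y(-132, -148)) = √((6 - 6*(-178)) + (-63 - 148)) = √((6 + 1068) - 211) = √(1074 - 211) = √863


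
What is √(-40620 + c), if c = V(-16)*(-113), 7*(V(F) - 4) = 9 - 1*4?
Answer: I*√2016483/7 ≈ 202.86*I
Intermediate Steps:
V(F) = 33/7 (V(F) = 4 + (9 - 1*4)/7 = 4 + (9 - 4)/7 = 4 + (⅐)*5 = 4 + 5/7 = 33/7)
c = -3729/7 (c = (33/7)*(-113) = -3729/7 ≈ -532.71)
√(-40620 + c) = √(-40620 - 3729/7) = √(-288069/7) = I*√2016483/7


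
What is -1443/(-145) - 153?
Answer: -20742/145 ≈ -143.05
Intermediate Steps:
-1443/(-145) - 153 = -1443*(-1)/145 - 153 = -13*(-111/145) - 153 = 1443/145 - 153 = -20742/145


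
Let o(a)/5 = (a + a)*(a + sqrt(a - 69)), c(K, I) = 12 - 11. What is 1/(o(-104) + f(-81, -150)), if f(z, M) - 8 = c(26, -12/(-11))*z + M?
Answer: I/(1040*sqrt(173) + 107937*I) ≈ 9.1182e-6 + 1.1556e-6*I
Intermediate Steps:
c(K, I) = 1
f(z, M) = 8 + M + z (f(z, M) = 8 + (1*z + M) = 8 + (z + M) = 8 + (M + z) = 8 + M + z)
o(a) = 10*a*(a + sqrt(-69 + a)) (o(a) = 5*((a + a)*(a + sqrt(a - 69))) = 5*((2*a)*(a + sqrt(-69 + a))) = 5*(2*a*(a + sqrt(-69 + a))) = 10*a*(a + sqrt(-69 + a)))
1/(o(-104) + f(-81, -150)) = 1/(10*(-104)*(-104 + sqrt(-69 - 104)) + (8 - 150 - 81)) = 1/(10*(-104)*(-104 + sqrt(-173)) - 223) = 1/(10*(-104)*(-104 + I*sqrt(173)) - 223) = 1/((108160 - 1040*I*sqrt(173)) - 223) = 1/(107937 - 1040*I*sqrt(173))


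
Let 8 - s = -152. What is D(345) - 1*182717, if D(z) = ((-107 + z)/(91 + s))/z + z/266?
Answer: -4208722773007/23034270 ≈ -1.8272e+5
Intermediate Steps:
s = 160 (s = 8 - 1*(-152) = 8 + 152 = 160)
D(z) = z/266 + (-107/251 + z/251)/z (D(z) = ((-107 + z)/(91 + 160))/z + z/266 = ((-107 + z)/251)/z + z*(1/266) = ((-107 + z)*(1/251))/z + z/266 = (-107/251 + z/251)/z + z/266 = z/266 + (-107/251 + z/251)/z)
D(345) - 1*182717 = (1/251 - 107/251/345 + (1/266)*345) - 1*182717 = (1/251 - 107/251*1/345 + 345/266) - 182717 = (1/251 - 107/86595 + 345/266) - 182717 = 29938583/23034270 - 182717 = -4208722773007/23034270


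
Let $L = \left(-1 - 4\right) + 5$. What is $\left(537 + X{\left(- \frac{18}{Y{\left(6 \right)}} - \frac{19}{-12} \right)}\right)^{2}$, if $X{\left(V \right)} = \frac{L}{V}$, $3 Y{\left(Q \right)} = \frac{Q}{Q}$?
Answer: $288369$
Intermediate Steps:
$L = 0$ ($L = -5 + 5 = 0$)
$Y{\left(Q \right)} = \frac{1}{3}$ ($Y{\left(Q \right)} = \frac{Q \frac{1}{Q}}{3} = \frac{1}{3} \cdot 1 = \frac{1}{3}$)
$X{\left(V \right)} = 0$ ($X{\left(V \right)} = \frac{0}{V} = 0$)
$\left(537 + X{\left(- \frac{18}{Y{\left(6 \right)}} - \frac{19}{-12} \right)}\right)^{2} = \left(537 + 0\right)^{2} = 537^{2} = 288369$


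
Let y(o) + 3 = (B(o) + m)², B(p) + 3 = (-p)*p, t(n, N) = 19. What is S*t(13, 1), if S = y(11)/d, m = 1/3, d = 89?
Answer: 2614666/801 ≈ 3264.3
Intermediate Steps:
B(p) = -3 - p² (B(p) = -3 + (-p)*p = -3 - p²)
m = ⅓ ≈ 0.33333
y(o) = -3 + (-8/3 - o²)² (y(o) = -3 + ((-3 - o²) + ⅓)² = -3 + (-8/3 - o²)²)
S = 137614/801 (S = (-3 + (8 + 3*11²)²/9)/89 = (-3 + (8 + 3*121)²/9)*(1/89) = (-3 + (8 + 363)²/9)*(1/89) = (-3 + (⅑)*371²)*(1/89) = (-3 + (⅑)*137641)*(1/89) = (-3 + 137641/9)*(1/89) = (137614/9)*(1/89) = 137614/801 ≈ 171.80)
S*t(13, 1) = (137614/801)*19 = 2614666/801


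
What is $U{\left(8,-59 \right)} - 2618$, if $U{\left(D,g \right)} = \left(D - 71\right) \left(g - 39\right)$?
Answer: $3556$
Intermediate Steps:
$U{\left(D,g \right)} = \left(-71 + D\right) \left(-39 + g\right)$ ($U{\left(D,g \right)} = \left(D - 71\right) \left(-39 + g\right) = \left(-71 + D\right) \left(-39 + g\right)$)
$U{\left(8,-59 \right)} - 2618 = \left(2769 - -4189 - 312 + 8 \left(-59\right)\right) - 2618 = \left(2769 + 4189 - 312 - 472\right) - 2618 = 6174 - 2618 = 3556$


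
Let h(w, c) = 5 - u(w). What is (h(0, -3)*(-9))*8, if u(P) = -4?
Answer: -648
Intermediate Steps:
h(w, c) = 9 (h(w, c) = 5 - 1*(-4) = 5 + 4 = 9)
(h(0, -3)*(-9))*8 = (9*(-9))*8 = -81*8 = -648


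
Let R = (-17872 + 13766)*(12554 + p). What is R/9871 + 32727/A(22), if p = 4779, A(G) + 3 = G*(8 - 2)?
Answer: -2952597075/424453 ≈ -6956.2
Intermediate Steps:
A(G) = -3 + 6*G (A(G) = -3 + G*(8 - 2) = -3 + G*6 = -3 + 6*G)
R = -71169298 (R = (-17872 + 13766)*(12554 + 4779) = -4106*17333 = -71169298)
R/9871 + 32727/A(22) = -71169298/9871 + 32727/(-3 + 6*22) = -71169298*1/9871 + 32727/(-3 + 132) = -71169298/9871 + 32727/129 = -71169298/9871 + 32727*(1/129) = -71169298/9871 + 10909/43 = -2952597075/424453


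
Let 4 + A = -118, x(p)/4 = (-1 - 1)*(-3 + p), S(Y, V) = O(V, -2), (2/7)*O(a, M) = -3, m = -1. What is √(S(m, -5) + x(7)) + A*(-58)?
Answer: 7076 + I*√170/2 ≈ 7076.0 + 6.5192*I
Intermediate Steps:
O(a, M) = -21/2 (O(a, M) = (7/2)*(-3) = -21/2)
S(Y, V) = -21/2
x(p) = 24 - 8*p (x(p) = 4*((-1 - 1)*(-3 + p)) = 4*(-2*(-3 + p)) = 4*(6 - 2*p) = 24 - 8*p)
A = -122 (A = -4 - 118 = -122)
√(S(m, -5) + x(7)) + A*(-58) = √(-21/2 + (24 - 8*7)) - 122*(-58) = √(-21/2 + (24 - 56)) + 7076 = √(-21/2 - 32) + 7076 = √(-85/2) + 7076 = I*√170/2 + 7076 = 7076 + I*√170/2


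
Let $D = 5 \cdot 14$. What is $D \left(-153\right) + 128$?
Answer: $-10582$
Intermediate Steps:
$D = 70$
$D \left(-153\right) + 128 = 70 \left(-153\right) + 128 = -10710 + 128 = -10582$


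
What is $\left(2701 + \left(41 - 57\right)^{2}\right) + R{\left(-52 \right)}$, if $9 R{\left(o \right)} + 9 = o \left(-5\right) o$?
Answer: $\frac{13084}{9} \approx 1453.8$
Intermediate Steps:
$R{\left(o \right)} = -1 - \frac{5 o^{2}}{9}$ ($R{\left(o \right)} = -1 + \frac{o \left(-5\right) o}{9} = -1 + \frac{- 5 o o}{9} = -1 + \frac{\left(-5\right) o^{2}}{9} = -1 - \frac{5 o^{2}}{9}$)
$\left(2701 + \left(41 - 57\right)^{2}\right) + R{\left(-52 \right)} = \left(2701 + \left(41 - 57\right)^{2}\right) - \left(1 + \frac{5 \left(-52\right)^{2}}{9}\right) = \left(2701 + \left(-16\right)^{2}\right) - \frac{13529}{9} = \left(2701 + 256\right) - \frac{13529}{9} = 2957 - \frac{13529}{9} = \frac{13084}{9}$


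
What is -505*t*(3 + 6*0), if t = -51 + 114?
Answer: -95445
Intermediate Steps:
t = 63
-505*t*(3 + 6*0) = -31815*(3 + 6*0) = -31815*(3 + 0) = -31815*3 = -505*189 = -95445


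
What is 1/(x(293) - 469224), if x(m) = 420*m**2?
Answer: 1/35587356 ≈ 2.8100e-8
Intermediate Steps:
1/(x(293) - 469224) = 1/(420*293**2 - 469224) = 1/(420*85849 - 469224) = 1/(36056580 - 469224) = 1/35587356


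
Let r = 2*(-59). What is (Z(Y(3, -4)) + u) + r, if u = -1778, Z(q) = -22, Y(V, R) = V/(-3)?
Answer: -1918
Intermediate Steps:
Y(V, R) = -V/3 (Y(V, R) = V*(-1/3) = -V/3)
r = -118
(Z(Y(3, -4)) + u) + r = (-22 - 1778) - 118 = -1800 - 118 = -1918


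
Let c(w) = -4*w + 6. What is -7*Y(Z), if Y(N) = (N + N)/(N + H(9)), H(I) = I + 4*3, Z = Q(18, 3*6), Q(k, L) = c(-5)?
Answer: -364/47 ≈ -7.7447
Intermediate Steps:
c(w) = 6 - 4*w
Q(k, L) = 26 (Q(k, L) = 6 - 4*(-5) = 6 + 20 = 26)
Z = 26
H(I) = 12 + I (H(I) = I + 12 = 12 + I)
Y(N) = 2*N/(21 + N) (Y(N) = (N + N)/(N + (12 + 9)) = (2*N)/(N + 21) = (2*N)/(21 + N) = 2*N/(21 + N))
-7*Y(Z) = -14*26/(21 + 26) = -14*26/47 = -7*52/47 = -364/47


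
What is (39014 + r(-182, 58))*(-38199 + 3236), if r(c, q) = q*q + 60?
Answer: -1483759794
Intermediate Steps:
r(c, q) = 60 + q² (r(c, q) = q² + 60 = 60 + q²)
(39014 + r(-182, 58))*(-38199 + 3236) = (39014 + (60 + 58²))*(-38199 + 3236) = (39014 + (60 + 3364))*(-34963) = (39014 + 3424)*(-34963) = 42438*(-34963) = -1483759794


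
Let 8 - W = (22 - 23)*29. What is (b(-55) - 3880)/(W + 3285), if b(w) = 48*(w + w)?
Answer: -4580/1661 ≈ -2.7574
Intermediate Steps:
W = 37 (W = 8 - (22 - 23)*29 = 8 - (-1)*29 = 8 - 1*(-29) = 8 + 29 = 37)
b(w) = 96*w (b(w) = 48*(2*w) = 96*w)
(b(-55) - 3880)/(W + 3285) = (96*(-55) - 3880)/(37 + 3285) = (-5280 - 3880)/3322 = -9160*1/3322 = -4580/1661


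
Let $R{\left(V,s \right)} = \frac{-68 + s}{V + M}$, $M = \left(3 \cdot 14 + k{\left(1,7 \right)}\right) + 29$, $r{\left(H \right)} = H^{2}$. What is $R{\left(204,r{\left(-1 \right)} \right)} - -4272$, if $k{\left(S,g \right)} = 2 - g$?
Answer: $\frac{1153373}{270} \approx 4271.8$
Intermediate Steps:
$M = 66$ ($M = \left(3 \cdot 14 + \left(2 - 7\right)\right) + 29 = \left(42 + \left(2 - 7\right)\right) + 29 = \left(42 - 5\right) + 29 = 37 + 29 = 66$)
$R{\left(V,s \right)} = \frac{-68 + s}{66 + V}$ ($R{\left(V,s \right)} = \frac{-68 + s}{V + 66} = \frac{-68 + s}{66 + V}$)
$R{\left(204,r{\left(-1 \right)} \right)} - -4272 = \frac{-68 + \left(-1\right)^{2}}{66 + 204} - -4272 = \frac{-68 + 1}{270} + 4272 = \frac{1}{270} \left(-67\right) + 4272 = - \frac{67}{270} + 4272 = \frac{1153373}{270}$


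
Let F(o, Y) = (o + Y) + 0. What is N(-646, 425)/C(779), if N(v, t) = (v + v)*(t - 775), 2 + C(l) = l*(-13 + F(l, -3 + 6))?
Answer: 452200/599049 ≈ 0.75486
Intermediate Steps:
F(o, Y) = Y + o (F(o, Y) = (Y + o) + 0 = Y + o)
C(l) = -2 + l*(-10 + l) (C(l) = -2 + l*(-13 + ((-3 + 6) + l)) = -2 + l*(-13 + (3 + l)) = -2 + l*(-10 + l))
N(v, t) = 2*v*(-775 + t) (N(v, t) = (2*v)*(-775 + t) = 2*v*(-775 + t))
N(-646, 425)/C(779) = (2*(-646)*(-775 + 425))/(-2 + 779**2 - 10*779) = (2*(-646)*(-350))/(-2 + 606841 - 7790) = 452200/599049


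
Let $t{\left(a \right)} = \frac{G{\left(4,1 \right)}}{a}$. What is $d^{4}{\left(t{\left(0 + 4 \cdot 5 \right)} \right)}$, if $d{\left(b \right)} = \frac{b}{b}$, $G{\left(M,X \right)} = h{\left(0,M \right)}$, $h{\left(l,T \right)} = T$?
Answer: $1$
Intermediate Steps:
$G{\left(M,X \right)} = M$
$t{\left(a \right)} = \frac{4}{a}$
$d{\left(b \right)} = 1$
$d^{4}{\left(t{\left(0 + 4 \cdot 5 \right)} \right)} = 1^{4} = 1$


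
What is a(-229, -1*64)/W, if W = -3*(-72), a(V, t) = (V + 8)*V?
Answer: 50609/216 ≈ 234.30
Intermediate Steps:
a(V, t) = V*(8 + V) (a(V, t) = (8 + V)*V = V*(8 + V))
W = 216
a(-229, -1*64)/W = -229*(8 - 229)/216 = -229*(-221)*(1/216) = 50609*(1/216) = 50609/216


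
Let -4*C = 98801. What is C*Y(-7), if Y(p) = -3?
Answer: 296403/4 ≈ 74101.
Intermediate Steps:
C = -98801/4 (C = -1/4*98801 = -98801/4 ≈ -24700.)
C*Y(-7) = -98801/4*(-3) = 296403/4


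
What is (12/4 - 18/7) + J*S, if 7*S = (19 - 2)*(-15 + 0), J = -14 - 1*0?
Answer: 3573/7 ≈ 510.43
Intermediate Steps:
J = -14 (J = -14 + 0 = -14)
S = -255/7 (S = ((19 - 2)*(-15 + 0))/7 = (17*(-15))/7 = (1/7)*(-255) = -255/7 ≈ -36.429)
(12/4 - 18/7) + J*S = (12/4 - 18/7) - 14*(-255/7) = (12*(1/4) - 18*1/7) + 510 = (3 - 18/7) + 510 = 3/7 + 510 = 3573/7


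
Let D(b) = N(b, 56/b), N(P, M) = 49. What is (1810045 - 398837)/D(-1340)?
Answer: 1411208/49 ≈ 28800.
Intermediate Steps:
D(b) = 49
(1810045 - 398837)/D(-1340) = (1810045 - 398837)/49 = 1411208*(1/49) = 1411208/49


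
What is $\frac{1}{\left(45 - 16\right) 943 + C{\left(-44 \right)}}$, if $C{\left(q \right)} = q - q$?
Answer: $\frac{1}{27347} \approx 3.6567 \cdot 10^{-5}$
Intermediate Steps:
$C{\left(q \right)} = 0$
$\frac{1}{\left(45 - 16\right) 943 + C{\left(-44 \right)}} = \frac{1}{\left(45 - 16\right) 943 + 0} = \frac{1}{29 \cdot 943 + 0} = \frac{1}{27347 + 0} = \frac{1}{27347}$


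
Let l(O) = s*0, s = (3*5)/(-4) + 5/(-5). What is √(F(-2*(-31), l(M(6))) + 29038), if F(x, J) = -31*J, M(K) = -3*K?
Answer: √29038 ≈ 170.41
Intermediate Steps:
s = -19/4 (s = 15*(-¼) + 5*(-⅕) = -15/4 - 1 = -19/4 ≈ -4.7500)
l(O) = 0 (l(O) = -19/4*0 = 0)
√(F(-2*(-31), l(M(6))) + 29038) = √(-31*0 + 29038) = √(0 + 29038) = √29038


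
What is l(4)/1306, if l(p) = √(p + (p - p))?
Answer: 1/653 ≈ 0.0015314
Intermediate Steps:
l(p) = √p (l(p) = √(p + 0) = √p)
l(4)/1306 = √4/1306 = 2*(1/1306) = 1/653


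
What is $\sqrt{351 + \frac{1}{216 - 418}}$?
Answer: $\frac{\sqrt{14322002}}{202} \approx 18.735$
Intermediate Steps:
$\sqrt{351 + \frac{1}{216 - 418}} = \sqrt{351 + \frac{1}{-202}} = \sqrt{351 - \frac{1}{202}} = \sqrt{\frac{70901}{202}} = \frac{\sqrt{14322002}}{202}$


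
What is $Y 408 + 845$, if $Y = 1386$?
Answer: $566333$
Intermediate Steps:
$Y 408 + 845 = 1386 \cdot 408 + 845 = 565488 + 845 = 566333$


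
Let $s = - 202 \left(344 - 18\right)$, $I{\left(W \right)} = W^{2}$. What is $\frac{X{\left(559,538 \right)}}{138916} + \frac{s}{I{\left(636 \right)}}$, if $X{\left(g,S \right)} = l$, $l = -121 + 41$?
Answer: $- \frac{573766007}{3511935396} \approx -0.16338$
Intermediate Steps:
$l = -80$
$s = -65852$ ($s = \left(-202\right) 326 = -65852$)
$X{\left(g,S \right)} = -80$
$\frac{X{\left(559,538 \right)}}{138916} + \frac{s}{I{\left(636 \right)}} = - \frac{80}{138916} - \frac{65852}{636^{2}} = \left(-80\right) \frac{1}{138916} - \frac{65852}{404496} = - \frac{20}{34729} - \frac{16463}{101124} = - \frac{573766007}{3511935396}$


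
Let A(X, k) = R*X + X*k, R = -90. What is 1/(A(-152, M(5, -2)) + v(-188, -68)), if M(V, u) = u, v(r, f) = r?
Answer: 1/13796 ≈ 7.2485e-5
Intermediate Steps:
A(X, k) = -90*X + X*k
1/(A(-152, M(5, -2)) + v(-188, -68)) = 1/(-152*(-90 - 2) - 188) = 1/(-152*(-92) - 188) = 1/(13984 - 188) = 1/13796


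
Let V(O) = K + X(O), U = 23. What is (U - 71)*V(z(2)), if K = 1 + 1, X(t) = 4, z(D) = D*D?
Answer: -288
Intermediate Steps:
z(D) = D²
K = 2
V(O) = 6 (V(O) = 2 + 4 = 6)
(U - 71)*V(z(2)) = (23 - 71)*6 = -48*6 = -288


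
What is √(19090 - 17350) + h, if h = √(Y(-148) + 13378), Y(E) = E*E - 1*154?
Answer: 2*√435 + 2*√8782 ≈ 229.14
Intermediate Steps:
Y(E) = -154 + E² (Y(E) = E² - 154 = -154 + E²)
h = 2*√8782 (h = √((-154 + (-148)²) + 13378) = √((-154 + 21904) + 13378) = √(21750 + 13378) = √35128 = 2*√8782 ≈ 187.42)
√(19090 - 17350) + h = √(19090 - 17350) + 2*√8782 = √1740 + 2*√8782 = 2*√435 + 2*√8782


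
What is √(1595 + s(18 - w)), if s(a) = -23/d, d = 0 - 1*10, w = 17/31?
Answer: √159730/10 ≈ 39.966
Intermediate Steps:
w = 17/31 (w = 17*(1/31) = 17/31 ≈ 0.54839)
d = -10 (d = 0 - 10 = -10)
s(a) = 23/10 (s(a) = -23/(-10) = -23*(-⅒) = 23/10)
√(1595 + s(18 - w)) = √(1595 + 23/10) = √(15973/10) = √159730/10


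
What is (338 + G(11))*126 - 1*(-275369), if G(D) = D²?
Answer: 333203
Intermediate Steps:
(338 + G(11))*126 - 1*(-275369) = (338 + 11²)*126 - 1*(-275369) = (338 + 121)*126 + 275369 = 459*126 + 275369 = 57834 + 275369 = 333203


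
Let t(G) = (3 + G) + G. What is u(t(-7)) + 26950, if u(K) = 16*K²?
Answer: 28886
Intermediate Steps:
t(G) = 3 + 2*G
u(t(-7)) + 26950 = 16*(3 + 2*(-7))² + 26950 = 16*(3 - 14)² + 26950 = 16*(-11)² + 26950 = 16*121 + 26950 = 1936 + 26950 = 28886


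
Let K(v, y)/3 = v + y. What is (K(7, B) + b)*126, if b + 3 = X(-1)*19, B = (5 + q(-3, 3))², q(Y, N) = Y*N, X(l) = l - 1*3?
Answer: -1260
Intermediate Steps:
X(l) = -3 + l (X(l) = l - 3 = -3 + l)
q(Y, N) = N*Y
B = 16 (B = (5 + 3*(-3))² = (5 - 9)² = (-4)² = 16)
K(v, y) = 3*v + 3*y (K(v, y) = 3*(v + y) = 3*v + 3*y)
b = -79 (b = -3 + (-3 - 1)*19 = -3 - 4*19 = -3 - 76 = -79)
(K(7, B) + b)*126 = ((3*7 + 3*16) - 79)*126 = ((21 + 48) - 79)*126 = (69 - 79)*126 = -10*126 = -1260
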